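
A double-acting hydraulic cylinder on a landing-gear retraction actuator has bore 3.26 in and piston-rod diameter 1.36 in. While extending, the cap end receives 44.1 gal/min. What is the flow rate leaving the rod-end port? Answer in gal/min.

Cap-side area A_cap = π/4 × (3.26 in)² = 8.347 in^2
Rod-side annular area A_ann = π/4 × (3.26² − 1.36²) = 6.894 in^2
Piston speed v = Q_in/A_cap; rod-end outflow Q_out = v × A_ann = Q_in × A_ann/A_cap.

Q_out ≈ 36.4 gal/min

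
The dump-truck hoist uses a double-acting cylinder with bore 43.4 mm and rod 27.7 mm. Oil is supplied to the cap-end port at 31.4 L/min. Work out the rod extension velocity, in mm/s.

v ≈ 354 mm/s

Cap-side area A_cap = π/4 × (43.4 mm)² = 1479 mm^2
v = Q / A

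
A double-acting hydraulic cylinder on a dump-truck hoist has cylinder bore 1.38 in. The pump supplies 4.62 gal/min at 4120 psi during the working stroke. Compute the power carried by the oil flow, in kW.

Hydraulic power = P × Q

W ≈ 8.28 kW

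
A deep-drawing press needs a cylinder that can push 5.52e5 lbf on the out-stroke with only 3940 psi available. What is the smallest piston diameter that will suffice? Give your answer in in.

Extension force acts on the full piston face: F = P × (π/4)D².
D = √(4F / (πP)) = √(4 × 5.52e5 lbf / (π × 3940 psi))

D ≈ 13.4 in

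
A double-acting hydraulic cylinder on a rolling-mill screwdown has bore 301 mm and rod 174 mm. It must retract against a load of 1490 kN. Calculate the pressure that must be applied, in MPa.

P ≈ 31.4 MPa

Rod-side annular area A_ann = π/4 × (301² − 174²) = 47380 mm^2
Retraction: pressure acts on the annular area.
P = F / A = 1490 kN / A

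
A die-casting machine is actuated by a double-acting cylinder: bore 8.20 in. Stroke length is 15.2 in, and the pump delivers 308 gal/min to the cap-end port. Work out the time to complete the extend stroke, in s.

Cap-side area A_cap = π/4 × (8.20 in)² = 52.81 in^2
Swept volume V = A × L; t = V / Q = A·L / Q

t ≈ 0.677 s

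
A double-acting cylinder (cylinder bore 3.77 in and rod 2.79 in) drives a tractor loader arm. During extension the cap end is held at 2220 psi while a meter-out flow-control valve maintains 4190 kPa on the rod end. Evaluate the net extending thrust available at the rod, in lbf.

Cap-side area A_cap = π/4 × (3.77 in)² = 11.16 in^2
Rod-side annular area A_ann = π/4 × (3.77² − 2.79²) = 5.049 in^2
Net thrust = P_cap·A_cap − P_rod·A_ann = 24780 lbf − 3068 lbf

F ≈ 21700 lbf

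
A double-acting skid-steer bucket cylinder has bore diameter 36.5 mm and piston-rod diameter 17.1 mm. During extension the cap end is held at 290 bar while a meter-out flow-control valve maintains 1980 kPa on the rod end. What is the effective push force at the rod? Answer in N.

F ≈ 28700 N

Cap-side area A_cap = π/4 × (36.5 mm)² = 1046 mm^2
Rod-side annular area A_ann = π/4 × (36.5² − 17.1²) = 816.7 mm^2
Net thrust = P_cap·A_cap − P_rod·A_ann = 30340 N − 1617 N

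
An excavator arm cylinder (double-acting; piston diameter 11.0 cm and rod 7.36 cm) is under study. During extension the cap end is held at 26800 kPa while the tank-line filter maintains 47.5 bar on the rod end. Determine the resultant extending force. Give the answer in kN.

Cap-side area A_cap = π/4 × (11.0 cm)² = 95.03 cm^2
Rod-side annular area A_ann = π/4 × (11.0² − 7.36²) = 52.49 cm^2
Net thrust = P_cap·A_cap − P_rod·A_ann = 254.7 kN − 24.93 kN

F ≈ 230 kN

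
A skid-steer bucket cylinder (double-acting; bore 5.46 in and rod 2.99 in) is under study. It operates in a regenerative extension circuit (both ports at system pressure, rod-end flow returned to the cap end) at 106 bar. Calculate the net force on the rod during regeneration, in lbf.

F ≈ 10800 lbf

With equal pressure on both faces, forces on the annular region cancel; the net push is pressure × rod cross-section.
Rod cross-section A_rod = π/4 × (2.99 in)² = 7.022 in^2
F = P × A_rod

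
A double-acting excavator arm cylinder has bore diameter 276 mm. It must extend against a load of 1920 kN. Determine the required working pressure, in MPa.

P ≈ 32.1 MPa

Cap-side area A_cap = π/4 × (276 mm)² = 59830 mm^2
P = F / A = 1920 kN / A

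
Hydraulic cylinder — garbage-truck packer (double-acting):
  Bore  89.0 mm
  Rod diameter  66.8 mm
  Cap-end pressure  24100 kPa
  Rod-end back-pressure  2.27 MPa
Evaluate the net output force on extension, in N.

Cap-side area A_cap = π/4 × (89.0 mm)² = 6221 mm^2
Rod-side annular area A_ann = π/4 × (89.0² − 66.8²) = 2717 mm^2
Net thrust = P_cap·A_cap − P_rod·A_ann = 1.499e5 N − 6166 N

F ≈ 1.44e5 N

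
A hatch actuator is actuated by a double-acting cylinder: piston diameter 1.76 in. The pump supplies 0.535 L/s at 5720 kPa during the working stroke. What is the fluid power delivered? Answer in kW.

W ≈ 3.06 kW

Hydraulic power = P × Q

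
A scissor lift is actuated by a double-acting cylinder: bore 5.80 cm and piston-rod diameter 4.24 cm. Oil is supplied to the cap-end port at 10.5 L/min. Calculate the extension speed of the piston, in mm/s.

v ≈ 66.2 mm/s

Cap-side area A_cap = π/4 × (5.80 cm)² = 26.42 cm^2
v = Q / A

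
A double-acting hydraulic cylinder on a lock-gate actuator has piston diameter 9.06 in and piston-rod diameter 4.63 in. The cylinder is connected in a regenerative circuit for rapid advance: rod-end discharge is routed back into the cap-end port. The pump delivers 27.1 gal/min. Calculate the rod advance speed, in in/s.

v ≈ 6.20 in/s

In regeneration the rod-end outflow joins the pump flow into the cap end, so the net volume the pump must supply per unit advance equals the rod cross-section area.
Rod cross-section A_rod = π/4 × (4.63 in)² = 16.84 in^2
v = Q_pump / A_rod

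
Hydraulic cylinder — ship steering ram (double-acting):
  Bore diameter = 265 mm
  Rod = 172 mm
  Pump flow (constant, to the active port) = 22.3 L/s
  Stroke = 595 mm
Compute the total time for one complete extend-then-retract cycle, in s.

t ≈ 2.32 s

Cap-side area A_cap = π/4 × (265 mm)² = 55150 mm^2
Rod-side annular area A_ann = π/4 × (265² − 172²) = 31920 mm^2
t_ext = A_cap·L/Q = 1.472 s
t_ret = A_ann·L/Q = 0.8517 s
t_cycle = t_ext + t_ret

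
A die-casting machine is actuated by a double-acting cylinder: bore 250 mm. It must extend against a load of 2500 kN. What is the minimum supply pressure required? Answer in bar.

Cap-side area A_cap = π/4 × (250 mm)² = 49090 mm^2
P = F / A = 2500 kN / A

P ≈ 509 bar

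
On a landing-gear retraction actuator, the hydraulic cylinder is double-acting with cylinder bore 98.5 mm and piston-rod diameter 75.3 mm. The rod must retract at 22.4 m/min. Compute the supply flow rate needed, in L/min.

Rod-side annular area A_ann = π/4 × (98.5² − 75.3²) = 3167 mm^2
Q = A × v

Q ≈ 70.9 L/min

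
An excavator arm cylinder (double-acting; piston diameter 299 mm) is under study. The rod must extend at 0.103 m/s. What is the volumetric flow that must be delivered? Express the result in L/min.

Q ≈ 434 L/min

Cap-side area A_cap = π/4 × (299 mm)² = 70220 mm^2
Q = A × v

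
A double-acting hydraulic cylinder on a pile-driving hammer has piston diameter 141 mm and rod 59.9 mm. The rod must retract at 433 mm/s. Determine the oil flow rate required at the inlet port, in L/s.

Rod-side annular area A_ann = π/4 × (141² − 59.9²) = 12800 mm^2
Q = A × v

Q ≈ 5.54 L/s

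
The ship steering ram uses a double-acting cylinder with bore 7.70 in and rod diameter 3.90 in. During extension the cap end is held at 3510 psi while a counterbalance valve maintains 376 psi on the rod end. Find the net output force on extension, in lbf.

Cap-side area A_cap = π/4 × (7.70 in)² = 46.57 in^2
Rod-side annular area A_ann = π/4 × (7.70² − 3.90²) = 34.62 in^2
Net thrust = P_cap·A_cap − P_rod·A_ann = 1.634e5 lbf − 13020 lbf

F ≈ 1.50e5 lbf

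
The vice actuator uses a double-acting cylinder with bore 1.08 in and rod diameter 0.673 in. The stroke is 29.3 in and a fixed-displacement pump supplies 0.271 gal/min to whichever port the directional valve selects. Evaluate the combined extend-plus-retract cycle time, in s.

t ≈ 41.5 s

Cap-side area A_cap = π/4 × (1.08 in)² = 0.9161 in^2
Rod-side annular area A_ann = π/4 × (1.08² − 0.673²) = 0.5604 in^2
t_ext = A_cap·L/Q = 25.73 s
t_ret = A_ann·L/Q = 15.74 s
t_cycle = t_ext + t_ret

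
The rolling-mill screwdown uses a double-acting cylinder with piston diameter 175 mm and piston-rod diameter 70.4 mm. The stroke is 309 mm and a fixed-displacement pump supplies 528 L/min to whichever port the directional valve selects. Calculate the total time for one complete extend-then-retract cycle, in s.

Cap-side area A_cap = π/4 × (175 mm)² = 24050 mm^2
Rod-side annular area A_ann = π/4 × (175² − 70.4²) = 20160 mm^2
t_ext = A_cap·L/Q = 0.8446 s
t_ret = A_ann·L/Q = 0.7079 s
t_cycle = t_ext + t_ret

t ≈ 1.55 s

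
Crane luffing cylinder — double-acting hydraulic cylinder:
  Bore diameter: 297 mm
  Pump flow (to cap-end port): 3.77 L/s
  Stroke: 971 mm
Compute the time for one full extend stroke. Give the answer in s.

Cap-side area A_cap = π/4 × (297 mm)² = 69280 mm^2
Swept volume V = A × L; t = V / Q = A·L / Q

t ≈ 17.8 s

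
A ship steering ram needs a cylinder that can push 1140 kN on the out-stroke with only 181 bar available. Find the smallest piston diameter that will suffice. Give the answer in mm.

D ≈ 283 mm

Extension force acts on the full piston face: F = P × (π/4)D².
D = √(4F / (πP)) = √(4 × 1140 kN / (π × 181 bar))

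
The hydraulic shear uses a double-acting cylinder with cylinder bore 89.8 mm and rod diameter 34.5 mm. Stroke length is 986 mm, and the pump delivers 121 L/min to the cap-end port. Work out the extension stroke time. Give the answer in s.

t ≈ 3.10 s

Cap-side area A_cap = π/4 × (89.8 mm)² = 6333 mm^2
Swept volume V = A × L; t = V / Q = A·L / Q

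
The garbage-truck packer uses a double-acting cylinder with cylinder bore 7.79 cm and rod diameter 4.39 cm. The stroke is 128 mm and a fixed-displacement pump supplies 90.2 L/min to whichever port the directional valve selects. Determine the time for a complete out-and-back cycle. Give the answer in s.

t ≈ 0.683 s

Cap-side area A_cap = π/4 × (7.79 cm)² = 47.66 cm^2
Rod-side annular area A_ann = π/4 × (7.79² − 4.39²) = 32.52 cm^2
t_ext = A_cap·L/Q = 0.4058 s
t_ret = A_ann·L/Q = 0.2769 s
t_cycle = t_ext + t_ret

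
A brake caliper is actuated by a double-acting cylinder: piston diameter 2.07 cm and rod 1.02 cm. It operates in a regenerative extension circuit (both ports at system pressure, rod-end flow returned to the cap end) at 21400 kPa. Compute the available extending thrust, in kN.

With equal pressure on both faces, forces on the annular region cancel; the net push is pressure × rod cross-section.
Rod cross-section A_rod = π/4 × (1.02 cm)² = 0.8171 cm^2
F = P × A_rod

F ≈ 1.75 kN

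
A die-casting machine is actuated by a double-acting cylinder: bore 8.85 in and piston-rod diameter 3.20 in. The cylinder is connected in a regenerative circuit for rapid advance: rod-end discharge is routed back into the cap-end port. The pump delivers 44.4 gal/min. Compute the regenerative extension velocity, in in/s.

v ≈ 21.3 in/s

In regeneration the rod-end outflow joins the pump flow into the cap end, so the net volume the pump must supply per unit advance equals the rod cross-section area.
Rod cross-section A_rod = π/4 × (3.20 in)² = 8.042 in^2
v = Q_pump / A_rod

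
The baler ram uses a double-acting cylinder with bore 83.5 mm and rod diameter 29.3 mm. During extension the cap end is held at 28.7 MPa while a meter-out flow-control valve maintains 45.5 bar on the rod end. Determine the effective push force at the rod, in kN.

Cap-side area A_cap = π/4 × (83.5 mm)² = 5476 mm^2
Rod-side annular area A_ann = π/4 × (83.5² − 29.3²) = 4802 mm^2
Net thrust = P_cap·A_cap − P_rod·A_ann = 157.2 kN − 21.85 kN

F ≈ 135 kN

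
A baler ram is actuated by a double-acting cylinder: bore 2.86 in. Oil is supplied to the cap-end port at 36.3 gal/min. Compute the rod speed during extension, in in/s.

Cap-side area A_cap = π/4 × (2.86 in)² = 6.424 in^2
v = Q / A

v ≈ 21.8 in/s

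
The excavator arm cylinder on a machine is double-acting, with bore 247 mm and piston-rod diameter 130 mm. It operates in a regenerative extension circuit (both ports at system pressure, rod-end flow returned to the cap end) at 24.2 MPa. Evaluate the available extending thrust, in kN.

With equal pressure on both faces, forces on the annular region cancel; the net push is pressure × rod cross-section.
Rod cross-section A_rod = π/4 × (130 mm)² = 13270 mm^2
F = P × A_rod

F ≈ 321 kN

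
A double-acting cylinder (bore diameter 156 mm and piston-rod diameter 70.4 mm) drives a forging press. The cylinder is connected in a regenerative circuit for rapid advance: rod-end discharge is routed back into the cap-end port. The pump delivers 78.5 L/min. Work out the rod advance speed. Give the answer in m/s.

v ≈ 0.336 m/s

In regeneration the rod-end outflow joins the pump flow into the cap end, so the net volume the pump must supply per unit advance equals the rod cross-section area.
Rod cross-section A_rod = π/4 × (70.4 mm)² = 3893 mm^2
v = Q_pump / A_rod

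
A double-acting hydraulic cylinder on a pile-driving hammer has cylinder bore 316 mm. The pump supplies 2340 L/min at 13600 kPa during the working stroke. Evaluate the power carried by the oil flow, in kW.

Hydraulic power = P × Q

W ≈ 530 kW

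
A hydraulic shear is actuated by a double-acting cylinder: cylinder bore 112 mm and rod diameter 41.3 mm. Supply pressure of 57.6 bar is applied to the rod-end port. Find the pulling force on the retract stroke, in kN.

F ≈ 49.0 kN

Rod-side annular area A_ann = π/4 × (112² − 41.3²) = 8512 mm^2
On retraction the pressure acts on the annular area (bore minus rod).
F = P × A_ann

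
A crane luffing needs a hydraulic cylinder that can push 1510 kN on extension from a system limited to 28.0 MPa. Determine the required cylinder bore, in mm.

D ≈ 262 mm

Extension force acts on the full piston face: F = P × (π/4)D².
D = √(4F / (πP)) = √(4 × 1510 kN / (π × 28.0 MPa))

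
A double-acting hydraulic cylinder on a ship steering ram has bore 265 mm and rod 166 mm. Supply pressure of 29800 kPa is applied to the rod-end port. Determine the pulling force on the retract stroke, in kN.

Rod-side annular area A_ann = π/4 × (265² − 166²) = 33510 mm^2
On retraction the pressure acts on the annular area (bore minus rod).
F = P × A_ann

F ≈ 999 kN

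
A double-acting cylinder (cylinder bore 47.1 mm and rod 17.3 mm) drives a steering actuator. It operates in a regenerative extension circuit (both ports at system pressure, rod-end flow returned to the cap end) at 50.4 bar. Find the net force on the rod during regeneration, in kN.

F ≈ 1.18 kN

With equal pressure on both faces, forces on the annular region cancel; the net push is pressure × rod cross-section.
Rod cross-section A_rod = π/4 × (17.3 mm)² = 235.1 mm^2
F = P × A_rod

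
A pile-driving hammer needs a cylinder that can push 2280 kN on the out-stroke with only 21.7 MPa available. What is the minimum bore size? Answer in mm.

Extension force acts on the full piston face: F = P × (π/4)D².
D = √(4F / (πP)) = √(4 × 2280 kN / (π × 21.7 MPa))

D ≈ 366 mm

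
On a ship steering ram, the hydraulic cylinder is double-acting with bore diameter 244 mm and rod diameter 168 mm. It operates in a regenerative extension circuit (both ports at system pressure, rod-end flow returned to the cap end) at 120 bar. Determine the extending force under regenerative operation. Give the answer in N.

F ≈ 2.66e5 N

With equal pressure on both faces, forces on the annular region cancel; the net push is pressure × rod cross-section.
Rod cross-section A_rod = π/4 × (168 mm)² = 22170 mm^2
F = P × A_rod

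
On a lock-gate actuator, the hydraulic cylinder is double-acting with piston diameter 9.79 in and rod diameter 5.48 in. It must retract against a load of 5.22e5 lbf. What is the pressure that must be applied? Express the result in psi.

P ≈ 10100 psi

Rod-side annular area A_ann = π/4 × (9.79² − 5.48²) = 51.69 in^2
Retraction: pressure acts on the annular area.
P = F / A = 5.22e5 lbf / A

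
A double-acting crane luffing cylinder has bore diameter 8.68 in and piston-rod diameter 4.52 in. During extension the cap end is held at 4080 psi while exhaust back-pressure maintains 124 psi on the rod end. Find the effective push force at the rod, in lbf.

F ≈ 2.36e5 lbf

Cap-side area A_cap = π/4 × (8.68 in)² = 59.17 in^2
Rod-side annular area A_ann = π/4 × (8.68² − 4.52²) = 43.13 in^2
Net thrust = P_cap·A_cap − P_rod·A_ann = 2.414e5 lbf − 5348 lbf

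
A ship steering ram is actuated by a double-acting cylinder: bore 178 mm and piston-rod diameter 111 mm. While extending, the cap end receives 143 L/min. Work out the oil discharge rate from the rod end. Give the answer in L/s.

Q_out ≈ 1.46 L/s

Cap-side area A_cap = π/4 × (178 mm)² = 24880 mm^2
Rod-side annular area A_ann = π/4 × (178² − 111²) = 15210 mm^2
Piston speed v = Q_in/A_cap; rod-end outflow Q_out = v × A_ann = Q_in × A_ann/A_cap.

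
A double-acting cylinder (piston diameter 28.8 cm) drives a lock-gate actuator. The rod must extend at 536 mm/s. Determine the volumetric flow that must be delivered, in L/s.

Q ≈ 34.9 L/s

Cap-side area A_cap = π/4 × (28.8 cm)² = 651.4 cm^2
Q = A × v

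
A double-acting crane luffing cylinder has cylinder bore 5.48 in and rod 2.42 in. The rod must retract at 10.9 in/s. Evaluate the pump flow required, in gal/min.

Q ≈ 53.8 gal/min

Rod-side annular area A_ann = π/4 × (5.48² − 2.42²) = 18.99 in^2
Q = A × v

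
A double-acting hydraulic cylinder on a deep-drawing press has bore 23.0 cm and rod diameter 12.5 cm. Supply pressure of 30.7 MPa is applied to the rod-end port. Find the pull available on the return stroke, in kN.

F ≈ 899 kN

Rod-side annular area A_ann = π/4 × (23.0² − 12.5²) = 292.8 cm^2
On retraction the pressure acts on the annular area (bore minus rod).
F = P × A_ann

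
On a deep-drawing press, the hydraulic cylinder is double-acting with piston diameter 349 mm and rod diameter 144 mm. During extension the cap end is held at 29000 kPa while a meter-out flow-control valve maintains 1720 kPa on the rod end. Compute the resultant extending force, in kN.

Cap-side area A_cap = π/4 × (349 mm)² = 95660 mm^2
Rod-side annular area A_ann = π/4 × (349² − 144²) = 79380 mm^2
Net thrust = P_cap·A_cap − P_rod·A_ann = 2774 kN − 136.5 kN

F ≈ 2640 kN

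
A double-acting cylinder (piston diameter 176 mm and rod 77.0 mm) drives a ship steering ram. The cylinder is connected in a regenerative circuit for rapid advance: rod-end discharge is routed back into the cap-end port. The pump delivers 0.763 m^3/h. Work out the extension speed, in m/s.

v ≈ 0.0455 m/s

In regeneration the rod-end outflow joins the pump flow into the cap end, so the net volume the pump must supply per unit advance equals the rod cross-section area.
Rod cross-section A_rod = π/4 × (77.0 mm)² = 4657 mm^2
v = Q_pump / A_rod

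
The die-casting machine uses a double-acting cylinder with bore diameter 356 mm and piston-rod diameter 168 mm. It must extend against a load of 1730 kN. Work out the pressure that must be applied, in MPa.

P ≈ 17.4 MPa

Cap-side area A_cap = π/4 × (356 mm)² = 99540 mm^2
P = F / A = 1730 kN / A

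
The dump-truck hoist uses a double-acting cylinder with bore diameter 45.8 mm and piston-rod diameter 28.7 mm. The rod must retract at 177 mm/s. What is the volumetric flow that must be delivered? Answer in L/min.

Rod-side annular area A_ann = π/4 × (45.8² − 28.7²) = 1001 mm^2
Q = A × v

Q ≈ 10.6 L/min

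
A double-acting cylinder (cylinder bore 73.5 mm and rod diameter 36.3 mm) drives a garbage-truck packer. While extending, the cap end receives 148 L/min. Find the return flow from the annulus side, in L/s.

Cap-side area A_cap = π/4 × (73.5 mm)² = 4243 mm^2
Rod-side annular area A_ann = π/4 × (73.5² − 36.3²) = 3208 mm^2
Piston speed v = Q_in/A_cap; rod-end outflow Q_out = v × A_ann = Q_in × A_ann/A_cap.

Q_out ≈ 1.87 L/s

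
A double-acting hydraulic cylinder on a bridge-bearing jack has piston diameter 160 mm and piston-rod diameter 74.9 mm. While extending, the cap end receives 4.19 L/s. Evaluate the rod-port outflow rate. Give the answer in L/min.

Q_out ≈ 196 L/min

Cap-side area A_cap = π/4 × (160 mm)² = 20110 mm^2
Rod-side annular area A_ann = π/4 × (160² − 74.9²) = 15700 mm^2
Piston speed v = Q_in/A_cap; rod-end outflow Q_out = v × A_ann = Q_in × A_ann/A_cap.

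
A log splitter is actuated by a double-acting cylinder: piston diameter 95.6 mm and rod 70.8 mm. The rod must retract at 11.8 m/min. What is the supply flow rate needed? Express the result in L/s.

Rod-side annular area A_ann = π/4 × (95.6² − 70.8²) = 3241 mm^2
Q = A × v

Q ≈ 0.637 L/s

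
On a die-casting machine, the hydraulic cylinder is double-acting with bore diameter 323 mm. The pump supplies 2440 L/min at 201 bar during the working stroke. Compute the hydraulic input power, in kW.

W ≈ 817 kW

Hydraulic power = P × Q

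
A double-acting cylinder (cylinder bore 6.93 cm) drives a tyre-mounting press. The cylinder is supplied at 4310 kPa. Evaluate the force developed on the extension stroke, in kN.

Cap-side area A_cap = π/4 × (6.93 cm)² = 37.72 cm^2
F = P × A_cap = 4310 kPa × A_cap

F ≈ 16.3 kN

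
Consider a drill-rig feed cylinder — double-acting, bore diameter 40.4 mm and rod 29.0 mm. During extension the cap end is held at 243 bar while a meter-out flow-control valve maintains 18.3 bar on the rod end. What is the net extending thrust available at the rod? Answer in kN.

F ≈ 30.0 kN

Cap-side area A_cap = π/4 × (40.4 mm)² = 1282 mm^2
Rod-side annular area A_ann = π/4 × (40.4² − 29.0²) = 621.4 mm^2
Net thrust = P_cap·A_cap − P_rod·A_ann = 31.15 kN − 1.137 kN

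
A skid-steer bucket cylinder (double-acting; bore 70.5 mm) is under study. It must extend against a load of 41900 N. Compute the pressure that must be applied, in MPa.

P ≈ 10.7 MPa

Cap-side area A_cap = π/4 × (70.5 mm)² = 3904 mm^2
P = F / A = 41900 N / A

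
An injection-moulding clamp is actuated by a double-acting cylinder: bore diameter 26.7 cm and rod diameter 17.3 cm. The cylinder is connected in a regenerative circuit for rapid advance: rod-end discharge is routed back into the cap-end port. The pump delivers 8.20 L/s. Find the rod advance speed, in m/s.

In regeneration the rod-end outflow joins the pump flow into the cap end, so the net volume the pump must supply per unit advance equals the rod cross-section area.
Rod cross-section A_rod = π/4 × (17.3 cm)² = 235.1 cm^2
v = Q_pump / A_rod

v ≈ 0.349 m/s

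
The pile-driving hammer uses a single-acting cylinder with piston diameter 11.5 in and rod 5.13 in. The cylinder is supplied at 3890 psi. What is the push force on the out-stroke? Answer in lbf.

Cap-side area A_cap = π/4 × (11.5 in)² = 103.9 in^2
F = P × A_cap = 3890 psi × A_cap

F ≈ 4.04e5 lbf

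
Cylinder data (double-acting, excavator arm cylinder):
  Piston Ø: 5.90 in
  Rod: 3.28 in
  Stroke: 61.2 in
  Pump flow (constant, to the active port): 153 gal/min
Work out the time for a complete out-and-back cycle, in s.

Cap-side area A_cap = π/4 × (5.90 in)² = 27.34 in^2
Rod-side annular area A_ann = π/4 × (5.90² − 3.28²) = 18.89 in^2
t_ext = A_cap·L/Q = 2.840 s
t_ret = A_ann·L/Q = 1.963 s
t_cycle = t_ext + t_ret

t ≈ 4.80 s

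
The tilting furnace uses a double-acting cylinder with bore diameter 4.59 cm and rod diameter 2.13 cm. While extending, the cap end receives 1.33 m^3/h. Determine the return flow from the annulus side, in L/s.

Cap-side area A_cap = π/4 × (4.59 cm)² = 16.55 cm^2
Rod-side annular area A_ann = π/4 × (4.59² − 2.13²) = 12.98 cm^2
Piston speed v = Q_in/A_cap; rod-end outflow Q_out = v × A_ann = Q_in × A_ann/A_cap.

Q_out ≈ 0.290 L/s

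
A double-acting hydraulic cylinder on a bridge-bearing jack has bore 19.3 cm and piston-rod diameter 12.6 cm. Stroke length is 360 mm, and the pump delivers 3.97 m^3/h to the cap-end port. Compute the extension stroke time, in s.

t ≈ 9.55 s

Cap-side area A_cap = π/4 × (19.3 cm)² = 292.6 cm^2
Swept volume V = A × L; t = V / Q = A·L / Q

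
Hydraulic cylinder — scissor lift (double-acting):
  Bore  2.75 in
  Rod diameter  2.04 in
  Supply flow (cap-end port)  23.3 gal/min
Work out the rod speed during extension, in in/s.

Cap-side area A_cap = π/4 × (2.75 in)² = 5.940 in^2
v = Q / A

v ≈ 15.1 in/s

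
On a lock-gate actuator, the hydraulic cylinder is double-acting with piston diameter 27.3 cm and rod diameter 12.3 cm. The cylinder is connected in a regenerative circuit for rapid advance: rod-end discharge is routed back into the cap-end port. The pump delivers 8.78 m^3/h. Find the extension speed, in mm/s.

v ≈ 205 mm/s

In regeneration the rod-end outflow joins the pump flow into the cap end, so the net volume the pump must supply per unit advance equals the rod cross-section area.
Rod cross-section A_rod = π/4 × (12.3 cm)² = 118.8 cm^2
v = Q_pump / A_rod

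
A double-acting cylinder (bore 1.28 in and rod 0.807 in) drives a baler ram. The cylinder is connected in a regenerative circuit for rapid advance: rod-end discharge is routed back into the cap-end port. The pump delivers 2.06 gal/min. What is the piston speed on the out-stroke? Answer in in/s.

In regeneration the rod-end outflow joins the pump flow into the cap end, so the net volume the pump must supply per unit advance equals the rod cross-section area.
Rod cross-section A_rod = π/4 × (0.807 in)² = 0.5115 in^2
v = Q_pump / A_rod

v ≈ 15.5 in/s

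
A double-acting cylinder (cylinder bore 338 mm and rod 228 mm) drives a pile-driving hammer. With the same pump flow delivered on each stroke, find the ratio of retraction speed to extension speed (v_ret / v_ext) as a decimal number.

Cap-side area A_cap = π/4 × (338 mm)² = 89730 mm^2
Rod-side annular area A_ann = π/4 × (338² − 228²) = 48900 mm^2
For equal Q, v ∝ 1/A, so v_ret/v_ext = A_cap/A_ann.

v_ret/v_ext ≈ 1.83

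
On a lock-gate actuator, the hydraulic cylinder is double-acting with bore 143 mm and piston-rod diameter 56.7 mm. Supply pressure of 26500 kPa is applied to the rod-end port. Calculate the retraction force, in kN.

F ≈ 359 kN

Rod-side annular area A_ann = π/4 × (143² − 56.7²) = 13540 mm^2
On retraction the pressure acts on the annular area (bore minus rod).
F = P × A_ann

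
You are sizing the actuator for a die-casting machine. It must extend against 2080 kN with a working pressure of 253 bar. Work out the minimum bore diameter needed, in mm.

Extension force acts on the full piston face: F = P × (π/4)D².
D = √(4F / (πP)) = √(4 × 2080 kN / (π × 253 bar))

D ≈ 324 mm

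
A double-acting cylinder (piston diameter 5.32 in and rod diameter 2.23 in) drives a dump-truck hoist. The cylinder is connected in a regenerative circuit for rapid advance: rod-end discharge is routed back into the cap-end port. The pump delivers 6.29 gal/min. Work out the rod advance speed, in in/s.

In regeneration the rod-end outflow joins the pump flow into the cap end, so the net volume the pump must supply per unit advance equals the rod cross-section area.
Rod cross-section A_rod = π/4 × (2.23 in)² = 3.906 in^2
v = Q_pump / A_rod

v ≈ 6.20 in/s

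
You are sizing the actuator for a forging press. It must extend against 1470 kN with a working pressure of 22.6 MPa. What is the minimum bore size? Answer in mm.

Extension force acts on the full piston face: F = P × (π/4)D².
D = √(4F / (πP)) = √(4 × 1470 kN / (π × 22.6 MPa))

D ≈ 288 mm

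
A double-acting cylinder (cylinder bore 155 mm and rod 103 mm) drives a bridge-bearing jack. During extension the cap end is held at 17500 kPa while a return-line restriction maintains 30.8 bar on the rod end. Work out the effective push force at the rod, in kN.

F ≈ 298 kN

Cap-side area A_cap = π/4 × (155 mm)² = 18870 mm^2
Rod-side annular area A_ann = π/4 × (155² − 103²) = 10540 mm^2
Net thrust = P_cap·A_cap − P_rod·A_ann = 330.2 kN − 32.45 kN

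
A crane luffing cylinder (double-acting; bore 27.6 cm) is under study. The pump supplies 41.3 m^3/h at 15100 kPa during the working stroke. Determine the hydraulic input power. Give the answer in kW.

Hydraulic power = P × Q

W ≈ 173 kW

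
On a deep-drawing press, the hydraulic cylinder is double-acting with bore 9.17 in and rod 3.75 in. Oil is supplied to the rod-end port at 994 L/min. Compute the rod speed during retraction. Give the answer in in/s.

v ≈ 18.4 in/s

Rod-side annular area A_ann = π/4 × (9.17² − 3.75²) = 55.00 in^2
Flow into the rod-end port fills the annular volume.
v = Q / A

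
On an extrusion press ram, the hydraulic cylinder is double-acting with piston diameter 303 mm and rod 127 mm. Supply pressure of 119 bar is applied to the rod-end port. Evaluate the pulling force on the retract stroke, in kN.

F ≈ 707 kN

Rod-side annular area A_ann = π/4 × (303² − 127²) = 59440 mm^2
On retraction the pressure acts on the annular area (bore minus rod).
F = P × A_ann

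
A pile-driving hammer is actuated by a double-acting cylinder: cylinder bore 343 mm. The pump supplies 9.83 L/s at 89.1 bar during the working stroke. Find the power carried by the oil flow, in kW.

Hydraulic power = P × Q

W ≈ 87.6 kW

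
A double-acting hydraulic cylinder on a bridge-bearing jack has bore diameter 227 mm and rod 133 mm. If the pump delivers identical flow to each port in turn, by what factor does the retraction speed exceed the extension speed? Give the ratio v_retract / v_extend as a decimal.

Cap-side area A_cap = π/4 × (227 mm)² = 40470 mm^2
Rod-side annular area A_ann = π/4 × (227² − 133²) = 26580 mm^2
For equal Q, v ∝ 1/A, so v_ret/v_ext = A_cap/A_ann.

v_ret/v_ext ≈ 1.52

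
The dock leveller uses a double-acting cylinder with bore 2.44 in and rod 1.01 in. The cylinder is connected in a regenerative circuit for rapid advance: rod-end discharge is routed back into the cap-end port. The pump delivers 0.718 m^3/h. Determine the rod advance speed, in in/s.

v ≈ 15.2 in/s

In regeneration the rod-end outflow joins the pump flow into the cap end, so the net volume the pump must supply per unit advance equals the rod cross-section area.
Rod cross-section A_rod = π/4 × (1.01 in)² = 0.8012 in^2
v = Q_pump / A_rod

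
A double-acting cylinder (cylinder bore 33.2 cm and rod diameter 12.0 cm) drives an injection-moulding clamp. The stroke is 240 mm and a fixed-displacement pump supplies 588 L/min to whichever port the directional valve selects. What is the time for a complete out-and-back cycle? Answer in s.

t ≈ 3.96 s

Cap-side area A_cap = π/4 × (33.2 cm)² = 865.7 cm^2
Rod-side annular area A_ann = π/4 × (33.2² − 12.0²) = 752.6 cm^2
t_ext = A_cap·L/Q = 2.120 s
t_ret = A_ann·L/Q = 1.843 s
t_cycle = t_ext + t_ret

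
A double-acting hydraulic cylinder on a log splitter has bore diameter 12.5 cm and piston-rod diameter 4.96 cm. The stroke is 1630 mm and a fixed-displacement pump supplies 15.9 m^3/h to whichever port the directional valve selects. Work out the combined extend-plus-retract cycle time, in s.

t ≈ 8.34 s

Cap-side area A_cap = π/4 × (12.5 cm)² = 122.7 cm^2
Rod-side annular area A_ann = π/4 × (12.5² − 4.96²) = 103.4 cm^2
t_ext = A_cap·L/Q = 4.529 s
t_ret = A_ann·L/Q = 3.816 s
t_cycle = t_ext + t_ret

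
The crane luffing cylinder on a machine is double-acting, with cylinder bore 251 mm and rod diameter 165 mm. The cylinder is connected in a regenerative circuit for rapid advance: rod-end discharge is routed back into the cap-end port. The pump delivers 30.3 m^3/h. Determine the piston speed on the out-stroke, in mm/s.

In regeneration the rod-end outflow joins the pump flow into the cap end, so the net volume the pump must supply per unit advance equals the rod cross-section area.
Rod cross-section A_rod = π/4 × (165 mm)² = 21380 mm^2
v = Q_pump / A_rod

v ≈ 394 mm/s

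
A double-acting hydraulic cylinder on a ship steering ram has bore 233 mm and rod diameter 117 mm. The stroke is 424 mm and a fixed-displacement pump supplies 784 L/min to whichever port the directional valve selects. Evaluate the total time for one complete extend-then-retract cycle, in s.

Cap-side area A_cap = π/4 × (233 mm)² = 42640 mm^2
Rod-side annular area A_ann = π/4 × (233² − 117²) = 31890 mm^2
t_ext = A_cap·L/Q = 1.384 s
t_ret = A_ann·L/Q = 1.035 s
t_cycle = t_ext + t_ret

t ≈ 2.42 s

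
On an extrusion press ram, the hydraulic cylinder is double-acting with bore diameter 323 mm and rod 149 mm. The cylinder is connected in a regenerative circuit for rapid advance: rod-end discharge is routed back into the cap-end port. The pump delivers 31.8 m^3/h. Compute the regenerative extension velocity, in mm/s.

v ≈ 507 mm/s

In regeneration the rod-end outflow joins the pump flow into the cap end, so the net volume the pump must supply per unit advance equals the rod cross-section area.
Rod cross-section A_rod = π/4 × (149 mm)² = 17440 mm^2
v = Q_pump / A_rod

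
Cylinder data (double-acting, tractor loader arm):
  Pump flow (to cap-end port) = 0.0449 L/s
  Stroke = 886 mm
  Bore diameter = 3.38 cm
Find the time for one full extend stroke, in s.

t ≈ 17.7 s

Cap-side area A_cap = π/4 × (3.38 cm)² = 8.973 cm^2
Swept volume V = A × L; t = V / Q = A·L / Q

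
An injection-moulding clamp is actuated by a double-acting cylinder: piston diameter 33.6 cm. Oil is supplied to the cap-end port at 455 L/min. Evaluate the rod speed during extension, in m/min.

v ≈ 5.13 m/min

Cap-side area A_cap = π/4 × (33.6 cm)² = 886.7 cm^2
v = Q / A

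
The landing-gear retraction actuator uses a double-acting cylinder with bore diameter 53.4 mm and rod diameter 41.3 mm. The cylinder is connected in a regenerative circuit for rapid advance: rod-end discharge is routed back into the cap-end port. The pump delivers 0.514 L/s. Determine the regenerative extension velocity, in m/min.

v ≈ 23.0 m/min

In regeneration the rod-end outflow joins the pump flow into the cap end, so the net volume the pump must supply per unit advance equals the rod cross-section area.
Rod cross-section A_rod = π/4 × (41.3 mm)² = 1340 mm^2
v = Q_pump / A_rod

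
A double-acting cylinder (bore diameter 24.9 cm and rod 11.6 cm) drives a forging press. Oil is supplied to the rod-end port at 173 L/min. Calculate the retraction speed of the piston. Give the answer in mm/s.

Rod-side annular area A_ann = π/4 × (24.9² − 11.6²) = 381.3 cm^2
Flow into the rod-end port fills the annular volume.
v = Q / A

v ≈ 75.6 mm/s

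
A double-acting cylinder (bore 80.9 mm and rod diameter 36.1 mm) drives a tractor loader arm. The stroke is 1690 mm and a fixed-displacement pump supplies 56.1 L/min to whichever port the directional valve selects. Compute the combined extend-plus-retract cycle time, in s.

Cap-side area A_cap = π/4 × (80.9 mm)² = 5140 mm^2
Rod-side annular area A_ann = π/4 × (80.9² − 36.1²) = 4117 mm^2
t_ext = A_cap·L/Q = 9.291 s
t_ret = A_ann·L/Q = 7.441 s
t_cycle = t_ext + t_ret

t ≈ 16.7 s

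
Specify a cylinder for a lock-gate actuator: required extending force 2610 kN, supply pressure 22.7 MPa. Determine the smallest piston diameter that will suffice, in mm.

Extension force acts on the full piston face: F = P × (π/4)D².
D = √(4F / (πP)) = √(4 × 2610 kN / (π × 22.7 MPa))

D ≈ 383 mm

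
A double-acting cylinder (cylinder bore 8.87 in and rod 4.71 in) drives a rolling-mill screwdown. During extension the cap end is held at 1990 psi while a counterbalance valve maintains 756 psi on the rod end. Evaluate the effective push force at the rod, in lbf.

Cap-side area A_cap = π/4 × (8.87 in)² = 61.79 in^2
Rod-side annular area A_ann = π/4 × (8.87² − 4.71²) = 44.37 in^2
Net thrust = P_cap·A_cap − P_rod·A_ann = 1.230e5 lbf − 33540 lbf

F ≈ 89400 lbf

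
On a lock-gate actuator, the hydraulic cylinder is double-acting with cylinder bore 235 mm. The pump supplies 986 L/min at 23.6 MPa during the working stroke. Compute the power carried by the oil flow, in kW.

Hydraulic power = P × Q

W ≈ 388 kW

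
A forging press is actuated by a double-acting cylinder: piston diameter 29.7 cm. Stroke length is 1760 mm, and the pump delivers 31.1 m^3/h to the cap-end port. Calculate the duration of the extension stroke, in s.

Cap-side area A_cap = π/4 × (29.7 cm)² = 692.8 cm^2
Swept volume V = A × L; t = V / Q = A·L / Q

t ≈ 14.1 s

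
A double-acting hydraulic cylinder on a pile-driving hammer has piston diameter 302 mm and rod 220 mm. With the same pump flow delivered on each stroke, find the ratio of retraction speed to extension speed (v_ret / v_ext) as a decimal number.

v_ret/v_ext ≈ 2.13

Cap-side area A_cap = π/4 × (302 mm)² = 71630 mm^2
Rod-side annular area A_ann = π/4 × (302² − 220²) = 33620 mm^2
For equal Q, v ∝ 1/A, so v_ret/v_ext = A_cap/A_ann.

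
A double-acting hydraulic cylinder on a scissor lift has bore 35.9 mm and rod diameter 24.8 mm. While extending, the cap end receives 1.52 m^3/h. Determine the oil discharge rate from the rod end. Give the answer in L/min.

Cap-side area A_cap = π/4 × (35.9 mm)² = 1012 mm^2
Rod-side annular area A_ann = π/4 × (35.9² − 24.8²) = 529.2 mm^2
Piston speed v = Q_in/A_cap; rod-end outflow Q_out = v × A_ann = Q_in × A_ann/A_cap.

Q_out ≈ 13.2 L/min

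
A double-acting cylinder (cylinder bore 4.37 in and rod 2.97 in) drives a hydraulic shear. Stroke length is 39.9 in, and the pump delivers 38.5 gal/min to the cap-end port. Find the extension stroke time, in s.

t ≈ 4.04 s

Cap-side area A_cap = π/4 × (4.37 in)² = 15.00 in^2
Swept volume V = A × L; t = V / Q = A·L / Q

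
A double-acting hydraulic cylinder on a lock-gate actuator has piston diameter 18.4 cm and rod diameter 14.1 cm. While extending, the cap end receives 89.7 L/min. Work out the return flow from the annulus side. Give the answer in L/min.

Cap-side area A_cap = π/4 × (18.4 cm)² = 265.9 cm^2
Rod-side annular area A_ann = π/4 × (18.4² − 14.1²) = 109.8 cm^2
Piston speed v = Q_in/A_cap; rod-end outflow Q_out = v × A_ann = Q_in × A_ann/A_cap.

Q_out ≈ 37.0 L/min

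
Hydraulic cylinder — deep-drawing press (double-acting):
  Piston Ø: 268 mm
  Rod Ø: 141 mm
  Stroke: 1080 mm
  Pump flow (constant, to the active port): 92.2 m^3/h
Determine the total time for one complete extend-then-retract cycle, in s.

Cap-side area A_cap = π/4 × (268 mm)² = 56410 mm^2
Rod-side annular area A_ann = π/4 × (268² − 141²) = 40800 mm^2
t_ext = A_cap·L/Q = 2.379 s
t_ret = A_ann·L/Q = 1.720 s
t_cycle = t_ext + t_ret

t ≈ 4.10 s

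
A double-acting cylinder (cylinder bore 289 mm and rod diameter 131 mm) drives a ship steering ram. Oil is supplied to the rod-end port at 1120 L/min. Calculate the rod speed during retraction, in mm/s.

Rod-side annular area A_ann = π/4 × (289² − 131²) = 52120 mm^2
Flow into the rod-end port fills the annular volume.
v = Q / A

v ≈ 358 mm/s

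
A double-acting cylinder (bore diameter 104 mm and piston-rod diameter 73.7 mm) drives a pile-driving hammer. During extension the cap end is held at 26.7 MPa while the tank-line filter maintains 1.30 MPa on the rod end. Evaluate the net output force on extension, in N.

F ≈ 2.21e5 N

Cap-side area A_cap = π/4 × (104 mm)² = 8495 mm^2
Rod-side annular area A_ann = π/4 × (104² − 73.7²) = 4229 mm^2
Net thrust = P_cap·A_cap − P_rod·A_ann = 2.268e5 N − 5497 N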